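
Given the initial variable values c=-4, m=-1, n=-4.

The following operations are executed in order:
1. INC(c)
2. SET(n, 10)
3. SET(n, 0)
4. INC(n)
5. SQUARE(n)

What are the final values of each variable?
{c: -3, m: -1, n: 1}

Step-by-step execution:
Initial: c=-4, m=-1, n=-4
After step 1 (INC(c)): c=-3, m=-1, n=-4
After step 2 (SET(n, 10)): c=-3, m=-1, n=10
After step 3 (SET(n, 0)): c=-3, m=-1, n=0
After step 4 (INC(n)): c=-3, m=-1, n=1
After step 5 (SQUARE(n)): c=-3, m=-1, n=1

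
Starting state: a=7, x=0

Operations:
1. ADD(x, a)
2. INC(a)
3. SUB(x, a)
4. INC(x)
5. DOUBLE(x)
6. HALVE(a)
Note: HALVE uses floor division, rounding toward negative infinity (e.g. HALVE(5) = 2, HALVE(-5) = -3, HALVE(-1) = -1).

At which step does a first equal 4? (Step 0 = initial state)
Step 6

Tracing a:
Initial: a = 7
After step 1: a = 7
After step 2: a = 8
After step 3: a = 8
After step 4: a = 8
After step 5: a = 8
After step 6: a = 4 ← first occurrence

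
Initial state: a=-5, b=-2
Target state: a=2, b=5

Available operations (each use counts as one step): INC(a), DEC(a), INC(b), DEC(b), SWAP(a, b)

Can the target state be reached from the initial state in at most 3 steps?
No

The target state cannot be reached within 3 steps.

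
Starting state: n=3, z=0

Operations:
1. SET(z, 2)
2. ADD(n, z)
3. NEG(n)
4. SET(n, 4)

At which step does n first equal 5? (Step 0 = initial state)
Step 2

Tracing n:
Initial: n = 3
After step 1: n = 3
After step 2: n = 5 ← first occurrence
After step 3: n = -5
After step 4: n = 4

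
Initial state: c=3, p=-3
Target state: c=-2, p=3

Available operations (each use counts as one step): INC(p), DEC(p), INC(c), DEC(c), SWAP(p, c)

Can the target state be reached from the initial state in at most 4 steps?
Yes

Path (2 steps): INC(p) → SWAP(p, c)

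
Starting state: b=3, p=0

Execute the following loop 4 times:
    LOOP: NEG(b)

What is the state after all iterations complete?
b=3, p=0

Iteration trace:
Start: b=3, p=0
After iteration 1: b=-3, p=0
After iteration 2: b=3, p=0
After iteration 3: b=-3, p=0
After iteration 4: b=3, p=0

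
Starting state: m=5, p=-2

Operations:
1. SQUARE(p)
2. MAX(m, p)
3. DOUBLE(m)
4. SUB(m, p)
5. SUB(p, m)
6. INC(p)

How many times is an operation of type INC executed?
1

Counting INC operations:
Step 6: INC(p) ← INC
Total: 1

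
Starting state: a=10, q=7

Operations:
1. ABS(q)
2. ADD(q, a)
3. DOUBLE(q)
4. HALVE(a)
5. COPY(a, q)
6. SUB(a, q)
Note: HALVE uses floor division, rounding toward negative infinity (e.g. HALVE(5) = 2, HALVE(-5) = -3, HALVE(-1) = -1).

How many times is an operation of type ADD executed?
1

Counting ADD operations:
Step 2: ADD(q, a) ← ADD
Total: 1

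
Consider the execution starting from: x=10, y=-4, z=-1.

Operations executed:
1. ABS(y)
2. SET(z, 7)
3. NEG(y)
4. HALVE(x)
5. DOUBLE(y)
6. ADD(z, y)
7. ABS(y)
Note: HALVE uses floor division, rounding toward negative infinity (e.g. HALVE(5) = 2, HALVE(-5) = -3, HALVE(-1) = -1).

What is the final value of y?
y = 8

Tracing execution:
Step 1: ABS(y) → y = 4
Step 2: SET(z, 7) → y = 4
Step 3: NEG(y) → y = -4
Step 4: HALVE(x) → y = -4
Step 5: DOUBLE(y) → y = -8
Step 6: ADD(z, y) → y = -8
Step 7: ABS(y) → y = 8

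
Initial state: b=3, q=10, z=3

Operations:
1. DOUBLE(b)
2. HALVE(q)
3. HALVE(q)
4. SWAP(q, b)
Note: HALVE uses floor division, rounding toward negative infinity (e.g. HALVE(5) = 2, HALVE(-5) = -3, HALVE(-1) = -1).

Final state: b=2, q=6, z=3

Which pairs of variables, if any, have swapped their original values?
None

Comparing initial and final values:
q: 10 → 6
z: 3 → 3
b: 3 → 2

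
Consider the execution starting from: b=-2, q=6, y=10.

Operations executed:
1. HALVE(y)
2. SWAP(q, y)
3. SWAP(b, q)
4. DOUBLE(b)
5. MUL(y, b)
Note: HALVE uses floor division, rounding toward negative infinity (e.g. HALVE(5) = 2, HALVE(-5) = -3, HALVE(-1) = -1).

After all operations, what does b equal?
b = 10

Tracing execution:
Step 1: HALVE(y) → b = -2
Step 2: SWAP(q, y) → b = -2
Step 3: SWAP(b, q) → b = 5
Step 4: DOUBLE(b) → b = 10
Step 5: MUL(y, b) → b = 10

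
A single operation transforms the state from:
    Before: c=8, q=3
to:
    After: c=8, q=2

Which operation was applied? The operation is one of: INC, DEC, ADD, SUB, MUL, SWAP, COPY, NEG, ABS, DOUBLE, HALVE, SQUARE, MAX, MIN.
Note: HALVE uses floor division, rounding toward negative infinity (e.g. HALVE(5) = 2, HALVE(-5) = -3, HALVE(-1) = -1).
DEC(q)

Analyzing the change:
Before: c=8, q=3
After: c=8, q=2
Variable q changed from 3 to 2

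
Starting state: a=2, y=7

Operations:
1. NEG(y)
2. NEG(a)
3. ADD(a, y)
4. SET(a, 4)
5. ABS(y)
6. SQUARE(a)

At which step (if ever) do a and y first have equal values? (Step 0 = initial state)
Never

a and y never become equal during execution.

Comparing values at each step:
Initial: a=2, y=7
After step 1: a=2, y=-7
After step 2: a=-2, y=-7
After step 3: a=-9, y=-7
After step 4: a=4, y=-7
After step 5: a=4, y=7
After step 6: a=16, y=7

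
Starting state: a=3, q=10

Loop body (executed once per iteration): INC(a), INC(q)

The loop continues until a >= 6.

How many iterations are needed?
3

Tracing iterations:
Initial: a=3, q=10
After iteration 1: a=4, q=11
After iteration 2: a=5, q=12
After iteration 3: a=6, q=13
a >= 6 now holds, so the loop exits after 3 iterations.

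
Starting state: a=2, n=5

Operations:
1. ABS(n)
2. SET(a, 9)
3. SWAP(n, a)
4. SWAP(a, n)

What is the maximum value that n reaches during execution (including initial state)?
9

Values of n at each step:
Initial: n = 5
After step 1: n = 5
After step 2: n = 5
After step 3: n = 9 ← maximum
After step 4: n = 5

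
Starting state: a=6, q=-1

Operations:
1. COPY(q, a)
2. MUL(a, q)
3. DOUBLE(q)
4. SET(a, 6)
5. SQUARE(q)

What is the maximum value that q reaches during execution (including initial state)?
144

Values of q at each step:
Initial: q = -1
After step 1: q = 6
After step 2: q = 6
After step 3: q = 12
After step 4: q = 12
After step 5: q = 144 ← maximum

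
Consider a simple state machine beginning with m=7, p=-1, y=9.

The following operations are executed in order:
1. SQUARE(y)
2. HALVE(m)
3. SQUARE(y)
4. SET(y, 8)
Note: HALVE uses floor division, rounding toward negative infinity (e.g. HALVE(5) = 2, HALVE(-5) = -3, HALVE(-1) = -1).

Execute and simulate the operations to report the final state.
{m: 3, p: -1, y: 8}

Step-by-step execution:
Initial: m=7, p=-1, y=9
After step 1 (SQUARE(y)): m=7, p=-1, y=81
After step 2 (HALVE(m)): m=3, p=-1, y=81
After step 3 (SQUARE(y)): m=3, p=-1, y=6561
After step 4 (SET(y, 8)): m=3, p=-1, y=8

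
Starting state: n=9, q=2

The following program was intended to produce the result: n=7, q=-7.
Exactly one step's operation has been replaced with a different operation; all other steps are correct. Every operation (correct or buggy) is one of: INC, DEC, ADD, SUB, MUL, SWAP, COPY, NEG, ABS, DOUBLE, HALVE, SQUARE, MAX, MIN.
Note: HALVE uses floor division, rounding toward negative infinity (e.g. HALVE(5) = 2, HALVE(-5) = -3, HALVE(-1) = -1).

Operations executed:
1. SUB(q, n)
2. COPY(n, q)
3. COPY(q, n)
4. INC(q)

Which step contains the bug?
Step 4

Trace with buggy code:
Initial: n=9, q=2
After step 1: n=9, q=-7
After step 2: n=-7, q=-7
After step 3: n=-7, q=-7
After step 4: n=-7, q=-6
Actual final n=-7, q=-6 ≠ expected n=7, q=-7.
Step 4 is the only position where a single-operation replacement can produce the expected result.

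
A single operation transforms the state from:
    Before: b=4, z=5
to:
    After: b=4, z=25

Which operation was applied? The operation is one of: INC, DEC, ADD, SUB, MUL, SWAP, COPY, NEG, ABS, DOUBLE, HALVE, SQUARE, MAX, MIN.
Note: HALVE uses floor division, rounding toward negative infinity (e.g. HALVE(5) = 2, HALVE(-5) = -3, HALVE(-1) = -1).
SQUARE(z)

Analyzing the change:
Before: b=4, z=5
After: b=4, z=25
Variable z changed from 5 to 25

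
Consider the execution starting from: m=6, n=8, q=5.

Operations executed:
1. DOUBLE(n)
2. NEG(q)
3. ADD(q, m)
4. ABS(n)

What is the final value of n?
n = 16

Tracing execution:
Step 1: DOUBLE(n) → n = 16
Step 2: NEG(q) → n = 16
Step 3: ADD(q, m) → n = 16
Step 4: ABS(n) → n = 16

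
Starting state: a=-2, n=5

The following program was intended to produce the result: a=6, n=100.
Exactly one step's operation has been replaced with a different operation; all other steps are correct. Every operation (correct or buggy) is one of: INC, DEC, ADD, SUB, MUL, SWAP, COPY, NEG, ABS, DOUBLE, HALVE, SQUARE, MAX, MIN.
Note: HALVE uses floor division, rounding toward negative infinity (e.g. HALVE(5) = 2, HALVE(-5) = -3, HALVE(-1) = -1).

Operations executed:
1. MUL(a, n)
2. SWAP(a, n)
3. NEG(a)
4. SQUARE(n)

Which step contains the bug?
Step 3

Trace with buggy code:
Initial: a=-2, n=5
After step 1: a=-10, n=5
After step 2: a=5, n=-10
After step 3: a=-5, n=-10
After step 4: a=-5, n=100
Actual final a=-5, n=100 ≠ expected a=6, n=100.
Step 3 is the only position where a single-operation replacement can produce the expected result.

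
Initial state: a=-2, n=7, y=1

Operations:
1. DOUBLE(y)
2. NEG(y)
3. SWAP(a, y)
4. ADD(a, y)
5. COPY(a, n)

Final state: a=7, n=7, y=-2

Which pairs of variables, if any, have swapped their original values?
None

Comparing initial and final values:
a: -2 → 7
y: 1 → -2
n: 7 → 7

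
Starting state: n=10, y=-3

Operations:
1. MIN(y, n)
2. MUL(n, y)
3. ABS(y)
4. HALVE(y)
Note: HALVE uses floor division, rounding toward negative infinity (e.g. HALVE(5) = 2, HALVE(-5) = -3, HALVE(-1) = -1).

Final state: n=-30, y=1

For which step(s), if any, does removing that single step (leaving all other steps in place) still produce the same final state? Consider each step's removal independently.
Step(s) 1

Testing removal of each single step:
Without step 1: final = n=-30, y=1 (same)
Without step 2: final = n=10, y=1 (different)
Without step 3: final = n=-30, y=-2 (different)
Without step 4: final = n=-30, y=3 (different)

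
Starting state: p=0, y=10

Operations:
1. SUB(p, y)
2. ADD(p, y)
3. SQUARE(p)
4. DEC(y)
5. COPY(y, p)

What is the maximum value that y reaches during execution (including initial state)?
10

Values of y at each step:
Initial: y = 10 ← maximum
After step 1: y = 10
After step 2: y = 10
After step 3: y = 10
After step 4: y = 9
After step 5: y = 0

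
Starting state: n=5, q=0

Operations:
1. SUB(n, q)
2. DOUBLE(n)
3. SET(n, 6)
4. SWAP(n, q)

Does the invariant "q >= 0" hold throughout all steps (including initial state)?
Yes

The invariant holds at every step.

State at each step:
Initial: n=5, q=0
After step 1: n=5, q=0
After step 2: n=10, q=0
After step 3: n=6, q=0
After step 4: n=0, q=6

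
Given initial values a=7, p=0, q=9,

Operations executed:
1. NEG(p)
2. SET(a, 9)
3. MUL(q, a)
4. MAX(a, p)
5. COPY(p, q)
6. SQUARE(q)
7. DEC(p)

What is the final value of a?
a = 9

Tracing execution:
Step 1: NEG(p) → a = 7
Step 2: SET(a, 9) → a = 9
Step 3: MUL(q, a) → a = 9
Step 4: MAX(a, p) → a = 9
Step 5: COPY(p, q) → a = 9
Step 6: SQUARE(q) → a = 9
Step 7: DEC(p) → a = 9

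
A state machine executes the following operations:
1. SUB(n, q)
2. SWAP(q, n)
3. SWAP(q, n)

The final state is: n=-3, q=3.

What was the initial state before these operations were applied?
n=0, q=3

Working backwards:
Final state: n=-3, q=3
Before step 3 (SWAP(q, n)): n=3, q=-3
Before step 2 (SWAP(q, n)): n=-3, q=3
Before step 1 (SUB(n, q)): n=0, q=3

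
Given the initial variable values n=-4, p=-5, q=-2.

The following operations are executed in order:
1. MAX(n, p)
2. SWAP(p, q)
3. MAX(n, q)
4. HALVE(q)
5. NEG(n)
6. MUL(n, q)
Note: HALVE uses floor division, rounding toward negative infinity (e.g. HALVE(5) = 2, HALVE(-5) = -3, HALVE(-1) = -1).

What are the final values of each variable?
{n: -12, p: -2, q: -3}

Step-by-step execution:
Initial: n=-4, p=-5, q=-2
After step 1 (MAX(n, p)): n=-4, p=-5, q=-2
After step 2 (SWAP(p, q)): n=-4, p=-2, q=-5
After step 3 (MAX(n, q)): n=-4, p=-2, q=-5
After step 4 (HALVE(q)): n=-4, p=-2, q=-3
After step 5 (NEG(n)): n=4, p=-2, q=-3
After step 6 (MUL(n, q)): n=-12, p=-2, q=-3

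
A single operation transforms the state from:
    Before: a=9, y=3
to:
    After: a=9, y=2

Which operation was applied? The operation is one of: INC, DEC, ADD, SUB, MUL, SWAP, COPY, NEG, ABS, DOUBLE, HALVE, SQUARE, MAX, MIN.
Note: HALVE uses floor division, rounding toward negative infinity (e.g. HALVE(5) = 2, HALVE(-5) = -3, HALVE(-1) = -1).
DEC(y)

Analyzing the change:
Before: a=9, y=3
After: a=9, y=2
Variable y changed from 3 to 2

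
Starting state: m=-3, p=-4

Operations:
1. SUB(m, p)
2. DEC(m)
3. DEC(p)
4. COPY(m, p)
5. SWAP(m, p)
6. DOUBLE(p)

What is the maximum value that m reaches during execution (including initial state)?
1

Values of m at each step:
Initial: m = -3
After step 1: m = 1 ← maximum
After step 2: m = 0
After step 3: m = 0
After step 4: m = -5
After step 5: m = -5
After step 6: m = -5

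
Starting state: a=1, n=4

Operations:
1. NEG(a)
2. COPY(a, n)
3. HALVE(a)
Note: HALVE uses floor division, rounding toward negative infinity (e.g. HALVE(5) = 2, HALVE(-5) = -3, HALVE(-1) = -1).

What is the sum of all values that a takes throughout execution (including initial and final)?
6

Values of a at each step:
Initial: a = 1
After step 1: a = -1
After step 2: a = 4
After step 3: a = 2
Sum = 1 + -1 + 4 + 2 = 6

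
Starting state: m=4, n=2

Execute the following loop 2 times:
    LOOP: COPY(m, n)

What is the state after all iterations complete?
m=2, n=2

Iteration trace:
Start: m=4, n=2
After iteration 1: m=2, n=2
After iteration 2: m=2, n=2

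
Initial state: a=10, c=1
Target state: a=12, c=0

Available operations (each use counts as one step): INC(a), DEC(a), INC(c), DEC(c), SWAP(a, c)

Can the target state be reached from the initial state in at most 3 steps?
Yes

Path (3 steps): INC(a) → INC(a) → DEC(c)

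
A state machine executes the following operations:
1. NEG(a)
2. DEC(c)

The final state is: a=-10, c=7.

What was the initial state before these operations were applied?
a=10, c=8

Working backwards:
Final state: a=-10, c=7
Before step 2 (DEC(c)): a=-10, c=8
Before step 1 (NEG(a)): a=10, c=8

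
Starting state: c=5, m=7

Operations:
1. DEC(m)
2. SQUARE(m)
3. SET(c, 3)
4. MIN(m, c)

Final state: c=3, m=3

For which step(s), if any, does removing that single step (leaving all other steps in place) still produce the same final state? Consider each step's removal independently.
Step(s) 1, 2

Testing removal of each single step:
Without step 1: final = c=3, m=3 (same)
Without step 2: final = c=3, m=3 (same)
Without step 3: final = c=5, m=5 (different)
Without step 4: final = c=3, m=36 (different)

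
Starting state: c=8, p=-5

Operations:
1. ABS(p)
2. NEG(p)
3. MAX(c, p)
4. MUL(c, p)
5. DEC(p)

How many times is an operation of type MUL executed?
1

Counting MUL operations:
Step 4: MUL(c, p) ← MUL
Total: 1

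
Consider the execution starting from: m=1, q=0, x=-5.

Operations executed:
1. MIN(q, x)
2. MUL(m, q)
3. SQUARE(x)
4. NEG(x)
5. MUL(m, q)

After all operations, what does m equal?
m = 25

Tracing execution:
Step 1: MIN(q, x) → m = 1
Step 2: MUL(m, q) → m = -5
Step 3: SQUARE(x) → m = -5
Step 4: NEG(x) → m = -5
Step 5: MUL(m, q) → m = 25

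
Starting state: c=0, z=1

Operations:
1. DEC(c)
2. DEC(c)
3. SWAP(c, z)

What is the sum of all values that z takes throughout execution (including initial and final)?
1

Values of z at each step:
Initial: z = 1
After step 1: z = 1
After step 2: z = 1
After step 3: z = -2
Sum = 1 + 1 + 1 + -2 = 1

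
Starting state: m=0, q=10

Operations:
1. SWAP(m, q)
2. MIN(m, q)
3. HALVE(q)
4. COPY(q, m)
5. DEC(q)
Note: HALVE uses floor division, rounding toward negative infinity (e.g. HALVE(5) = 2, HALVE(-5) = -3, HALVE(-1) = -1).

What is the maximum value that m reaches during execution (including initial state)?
10

Values of m at each step:
Initial: m = 0
After step 1: m = 10 ← maximum
After step 2: m = 0
After step 3: m = 0
After step 4: m = 0
After step 5: m = 0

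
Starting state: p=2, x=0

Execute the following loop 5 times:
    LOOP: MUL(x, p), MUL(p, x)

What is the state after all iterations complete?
p=0, x=0

Iteration trace:
Start: p=2, x=0
After iteration 1: p=0, x=0
After iteration 2: p=0, x=0
After iteration 3: p=0, x=0
After iteration 4: p=0, x=0
After iteration 5: p=0, x=0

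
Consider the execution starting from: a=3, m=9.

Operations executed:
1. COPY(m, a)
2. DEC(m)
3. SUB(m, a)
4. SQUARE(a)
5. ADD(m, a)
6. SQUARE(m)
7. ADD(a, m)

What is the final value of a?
a = 73

Tracing execution:
Step 1: COPY(m, a) → a = 3
Step 2: DEC(m) → a = 3
Step 3: SUB(m, a) → a = 3
Step 4: SQUARE(a) → a = 9
Step 5: ADD(m, a) → a = 9
Step 6: SQUARE(m) → a = 9
Step 7: ADD(a, m) → a = 73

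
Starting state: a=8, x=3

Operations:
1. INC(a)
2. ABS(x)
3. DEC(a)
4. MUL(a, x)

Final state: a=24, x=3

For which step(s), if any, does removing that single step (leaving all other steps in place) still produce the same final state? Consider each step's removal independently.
Step(s) 2

Testing removal of each single step:
Without step 1: final = a=21, x=3 (different)
Without step 2: final = a=24, x=3 (same)
Without step 3: final = a=27, x=3 (different)
Without step 4: final = a=8, x=3 (different)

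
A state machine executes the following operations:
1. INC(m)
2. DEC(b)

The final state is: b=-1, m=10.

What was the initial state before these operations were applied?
b=0, m=9

Working backwards:
Final state: b=-1, m=10
Before step 2 (DEC(b)): b=0, m=10
Before step 1 (INC(m)): b=0, m=9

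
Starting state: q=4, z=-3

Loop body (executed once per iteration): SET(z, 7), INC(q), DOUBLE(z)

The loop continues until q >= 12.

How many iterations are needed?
8

Tracing iterations:
Initial: q=4, z=-3
After iteration 1: q=5, z=14
After iteration 2: q=6, z=14
After iteration 3: q=7, z=14
After iteration 4: q=8, z=14
After iteration 5: q=9, z=14
After iteration 6: q=10, z=14
After iteration 7: q=11, z=14
After iteration 8: q=12, z=14
q >= 12 now holds, so the loop exits after 8 iterations.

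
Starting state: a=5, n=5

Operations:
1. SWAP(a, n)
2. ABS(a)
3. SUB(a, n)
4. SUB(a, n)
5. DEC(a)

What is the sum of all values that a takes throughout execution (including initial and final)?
4

Values of a at each step:
Initial: a = 5
After step 1: a = 5
After step 2: a = 5
After step 3: a = 0
After step 4: a = -5
After step 5: a = -6
Sum = 5 + 5 + 5 + 0 + -5 + -6 = 4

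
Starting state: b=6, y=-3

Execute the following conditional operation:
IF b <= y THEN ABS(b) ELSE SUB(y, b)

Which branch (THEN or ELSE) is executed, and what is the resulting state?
Branch: ELSE, Final state: b=6, y=-9

Evaluating condition: b <= y
b = 6, y = -3
Condition is False, so ELSE branch executes
After SUB(y, b): b=6, y=-9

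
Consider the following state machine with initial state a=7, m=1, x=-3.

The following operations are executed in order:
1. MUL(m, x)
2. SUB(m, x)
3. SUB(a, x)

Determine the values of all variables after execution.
{a: 10, m: 0, x: -3}

Step-by-step execution:
Initial: a=7, m=1, x=-3
After step 1 (MUL(m, x)): a=7, m=-3, x=-3
After step 2 (SUB(m, x)): a=7, m=0, x=-3
After step 3 (SUB(a, x)): a=10, m=0, x=-3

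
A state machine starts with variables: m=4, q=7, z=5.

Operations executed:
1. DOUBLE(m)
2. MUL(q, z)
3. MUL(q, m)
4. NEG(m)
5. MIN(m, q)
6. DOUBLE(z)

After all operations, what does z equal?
z = 10

Tracing execution:
Step 1: DOUBLE(m) → z = 5
Step 2: MUL(q, z) → z = 5
Step 3: MUL(q, m) → z = 5
Step 4: NEG(m) → z = 5
Step 5: MIN(m, q) → z = 5
Step 6: DOUBLE(z) → z = 10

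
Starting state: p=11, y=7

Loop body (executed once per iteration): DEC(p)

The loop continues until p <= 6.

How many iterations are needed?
5

Tracing iterations:
Initial: p=11, y=7
After iteration 1: p=10, y=7
After iteration 2: p=9, y=7
After iteration 3: p=8, y=7
After iteration 4: p=7, y=7
After iteration 5: p=6, y=7
p <= 6 now holds, so the loop exits after 5 iterations.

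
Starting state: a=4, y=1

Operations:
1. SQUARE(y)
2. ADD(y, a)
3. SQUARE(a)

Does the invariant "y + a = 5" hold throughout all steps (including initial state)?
No, violated after step 2

The invariant is violated after step 2.

State at each step:
Initial: a=4, y=1
After step 1: a=4, y=1
After step 2: a=4, y=5
After step 3: a=16, y=5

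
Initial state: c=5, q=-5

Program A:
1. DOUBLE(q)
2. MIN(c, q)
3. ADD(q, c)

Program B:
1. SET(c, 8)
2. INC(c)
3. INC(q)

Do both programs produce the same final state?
No

Program A final state: c=-10, q=-20
Program B final state: c=9, q=-4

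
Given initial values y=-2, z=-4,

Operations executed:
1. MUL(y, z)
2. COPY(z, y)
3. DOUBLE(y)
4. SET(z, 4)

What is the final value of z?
z = 4

Tracing execution:
Step 1: MUL(y, z) → z = -4
Step 2: COPY(z, y) → z = 8
Step 3: DOUBLE(y) → z = 8
Step 4: SET(z, 4) → z = 4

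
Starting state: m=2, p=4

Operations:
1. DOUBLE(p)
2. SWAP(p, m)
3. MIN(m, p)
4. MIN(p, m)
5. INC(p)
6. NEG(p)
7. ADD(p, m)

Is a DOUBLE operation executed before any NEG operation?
Yes

First DOUBLE: step 1
First NEG: step 6
Since 1 < 6, DOUBLE comes first.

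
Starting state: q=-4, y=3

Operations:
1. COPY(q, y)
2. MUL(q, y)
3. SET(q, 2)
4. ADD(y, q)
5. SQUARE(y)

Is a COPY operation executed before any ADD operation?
Yes

First COPY: step 1
First ADD: step 4
Since 1 < 4, COPY comes first.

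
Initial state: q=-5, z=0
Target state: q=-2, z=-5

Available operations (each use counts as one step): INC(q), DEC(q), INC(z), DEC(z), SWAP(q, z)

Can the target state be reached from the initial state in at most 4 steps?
Yes

Path (3 steps): DEC(z) → DEC(z) → SWAP(q, z)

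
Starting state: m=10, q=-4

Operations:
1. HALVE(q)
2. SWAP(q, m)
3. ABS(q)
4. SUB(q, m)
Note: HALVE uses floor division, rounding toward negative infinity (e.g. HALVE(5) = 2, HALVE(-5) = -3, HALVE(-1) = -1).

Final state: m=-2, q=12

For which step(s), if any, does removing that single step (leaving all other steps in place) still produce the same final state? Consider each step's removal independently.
Step(s) 3

Testing removal of each single step:
Without step 1: final = m=-4, q=14 (different)
Without step 2: final = m=10, q=-8 (different)
Without step 3: final = m=-2, q=12 (same)
Without step 4: final = m=-2, q=10 (different)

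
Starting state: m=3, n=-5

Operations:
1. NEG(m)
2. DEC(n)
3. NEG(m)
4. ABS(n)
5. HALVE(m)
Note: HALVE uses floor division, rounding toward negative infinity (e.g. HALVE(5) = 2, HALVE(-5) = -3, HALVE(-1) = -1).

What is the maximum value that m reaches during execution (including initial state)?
3

Values of m at each step:
Initial: m = 3 ← maximum
After step 1: m = -3
After step 2: m = -3
After step 3: m = 3
After step 4: m = 3
After step 5: m = 1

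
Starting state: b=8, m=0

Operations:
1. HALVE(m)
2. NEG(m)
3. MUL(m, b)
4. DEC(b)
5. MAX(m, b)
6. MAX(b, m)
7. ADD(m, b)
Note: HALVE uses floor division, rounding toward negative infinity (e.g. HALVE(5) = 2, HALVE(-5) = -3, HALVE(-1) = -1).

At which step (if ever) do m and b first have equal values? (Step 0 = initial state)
Step 5

m and b first become equal after step 5.

Comparing values at each step:
Initial: m=0, b=8
After step 1: m=0, b=8
After step 2: m=0, b=8
After step 3: m=0, b=8
After step 4: m=0, b=7
After step 5: m=7, b=7 ← equal!
After step 6: m=7, b=7 ← equal!
After step 7: m=14, b=7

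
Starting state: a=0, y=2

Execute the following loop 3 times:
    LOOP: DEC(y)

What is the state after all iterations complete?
a=0, y=-1

Iteration trace:
Start: a=0, y=2
After iteration 1: a=0, y=1
After iteration 2: a=0, y=0
After iteration 3: a=0, y=-1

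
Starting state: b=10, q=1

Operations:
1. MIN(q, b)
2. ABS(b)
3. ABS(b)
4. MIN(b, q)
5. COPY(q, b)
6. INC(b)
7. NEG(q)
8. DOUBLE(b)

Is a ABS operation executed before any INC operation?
Yes

First ABS: step 2
First INC: step 6
Since 2 < 6, ABS comes first.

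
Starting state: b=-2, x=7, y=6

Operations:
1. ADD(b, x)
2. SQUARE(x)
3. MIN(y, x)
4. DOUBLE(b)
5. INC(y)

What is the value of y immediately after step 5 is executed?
y = 7

Tracing y through execution:
Initial: y = 6
After step 1 (ADD(b, x)): y = 6
After step 2 (SQUARE(x)): y = 6
After step 3 (MIN(y, x)): y = 6
After step 4 (DOUBLE(b)): y = 6
After step 5 (INC(y)): y = 7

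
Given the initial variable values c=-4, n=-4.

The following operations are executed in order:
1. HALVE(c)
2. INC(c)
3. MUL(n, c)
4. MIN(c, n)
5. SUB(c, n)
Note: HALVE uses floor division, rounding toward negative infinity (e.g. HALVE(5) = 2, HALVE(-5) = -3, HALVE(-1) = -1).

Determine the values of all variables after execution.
{c: -5, n: 4}

Step-by-step execution:
Initial: c=-4, n=-4
After step 1 (HALVE(c)): c=-2, n=-4
After step 2 (INC(c)): c=-1, n=-4
After step 3 (MUL(n, c)): c=-1, n=4
After step 4 (MIN(c, n)): c=-1, n=4
After step 5 (SUB(c, n)): c=-5, n=4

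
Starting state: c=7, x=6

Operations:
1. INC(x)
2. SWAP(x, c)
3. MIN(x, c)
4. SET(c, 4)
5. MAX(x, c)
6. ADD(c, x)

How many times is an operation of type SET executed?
1

Counting SET operations:
Step 4: SET(c, 4) ← SET
Total: 1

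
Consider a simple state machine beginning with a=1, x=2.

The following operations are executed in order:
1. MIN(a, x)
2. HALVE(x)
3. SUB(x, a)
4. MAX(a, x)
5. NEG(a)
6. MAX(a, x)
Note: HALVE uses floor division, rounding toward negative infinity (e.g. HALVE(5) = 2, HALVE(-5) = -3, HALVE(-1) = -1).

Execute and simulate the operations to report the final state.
{a: 0, x: 0}

Step-by-step execution:
Initial: a=1, x=2
After step 1 (MIN(a, x)): a=1, x=2
After step 2 (HALVE(x)): a=1, x=1
After step 3 (SUB(x, a)): a=1, x=0
After step 4 (MAX(a, x)): a=1, x=0
After step 5 (NEG(a)): a=-1, x=0
After step 6 (MAX(a, x)): a=0, x=0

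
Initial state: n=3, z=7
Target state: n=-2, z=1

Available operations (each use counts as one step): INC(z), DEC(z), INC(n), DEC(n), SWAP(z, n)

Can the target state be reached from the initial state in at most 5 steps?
No

The target state cannot be reached within 5 steps.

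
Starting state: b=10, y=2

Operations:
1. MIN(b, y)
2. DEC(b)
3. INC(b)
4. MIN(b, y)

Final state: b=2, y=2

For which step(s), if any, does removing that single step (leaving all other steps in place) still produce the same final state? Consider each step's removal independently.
Step(s) 1, 2, 4

Testing removal of each single step:
Without step 1: final = b=2, y=2 (same)
Without step 2: final = b=2, y=2 (same)
Without step 3: final = b=1, y=2 (different)
Without step 4: final = b=2, y=2 (same)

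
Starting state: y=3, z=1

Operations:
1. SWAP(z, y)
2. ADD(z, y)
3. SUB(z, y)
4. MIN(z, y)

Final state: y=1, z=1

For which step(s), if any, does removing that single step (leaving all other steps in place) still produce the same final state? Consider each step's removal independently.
Step(s) 2, 3

Testing removal of each single step:
Without step 1: final = y=3, z=1 (different)
Without step 2: final = y=1, z=1 (same)
Without step 3: final = y=1, z=1 (same)
Without step 4: final = y=1, z=3 (different)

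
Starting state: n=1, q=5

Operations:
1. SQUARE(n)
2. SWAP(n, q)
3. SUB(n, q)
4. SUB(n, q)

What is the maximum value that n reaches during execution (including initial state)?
5

Values of n at each step:
Initial: n = 1
After step 1: n = 1
After step 2: n = 5 ← maximum
After step 3: n = 4
After step 4: n = 3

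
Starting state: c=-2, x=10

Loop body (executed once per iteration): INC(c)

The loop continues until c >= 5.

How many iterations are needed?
7

Tracing iterations:
Initial: c=-2, x=10
After iteration 1: c=-1, x=10
After iteration 2: c=0, x=10
After iteration 3: c=1, x=10
After iteration 4: c=2, x=10
After iteration 5: c=3, x=10
After iteration 6: c=4, x=10
After iteration 7: c=5, x=10
c >= 5 now holds, so the loop exits after 7 iterations.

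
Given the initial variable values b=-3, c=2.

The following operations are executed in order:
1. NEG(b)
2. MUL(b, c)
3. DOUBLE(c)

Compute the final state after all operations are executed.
{b: 6, c: 4}

Step-by-step execution:
Initial: b=-3, c=2
After step 1 (NEG(b)): b=3, c=2
After step 2 (MUL(b, c)): b=6, c=2
After step 3 (DOUBLE(c)): b=6, c=4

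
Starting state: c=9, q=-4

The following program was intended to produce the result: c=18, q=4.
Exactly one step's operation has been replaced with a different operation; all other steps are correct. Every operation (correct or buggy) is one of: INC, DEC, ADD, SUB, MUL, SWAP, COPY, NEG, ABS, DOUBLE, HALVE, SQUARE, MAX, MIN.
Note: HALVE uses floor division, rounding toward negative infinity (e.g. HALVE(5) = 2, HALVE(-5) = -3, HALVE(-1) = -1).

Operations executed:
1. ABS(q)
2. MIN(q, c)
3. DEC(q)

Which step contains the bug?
Step 3

Trace with buggy code:
Initial: c=9, q=-4
After step 1: c=9, q=4
After step 2: c=9, q=4
After step 3: c=9, q=3
Actual final c=9, q=3 ≠ expected c=18, q=4.
Step 3 is the only position where a single-operation replacement can produce the expected result.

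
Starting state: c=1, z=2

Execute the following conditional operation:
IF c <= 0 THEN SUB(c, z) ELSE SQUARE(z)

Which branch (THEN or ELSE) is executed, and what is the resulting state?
Branch: ELSE, Final state: c=1, z=4

Evaluating condition: c <= 0
c = 1
Condition is False, so ELSE branch executes
After SQUARE(z): c=1, z=4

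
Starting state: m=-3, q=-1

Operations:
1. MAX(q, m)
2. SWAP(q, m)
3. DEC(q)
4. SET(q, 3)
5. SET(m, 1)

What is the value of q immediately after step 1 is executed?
q = -1

Tracing q through execution:
Initial: q = -1
After step 1 (MAX(q, m)): q = -1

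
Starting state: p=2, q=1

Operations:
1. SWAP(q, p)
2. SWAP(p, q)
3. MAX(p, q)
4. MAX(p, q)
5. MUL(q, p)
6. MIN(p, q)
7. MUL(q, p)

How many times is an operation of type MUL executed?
2

Counting MUL operations:
Step 5: MUL(q, p) ← MUL
Step 7: MUL(q, p) ← MUL
Total: 2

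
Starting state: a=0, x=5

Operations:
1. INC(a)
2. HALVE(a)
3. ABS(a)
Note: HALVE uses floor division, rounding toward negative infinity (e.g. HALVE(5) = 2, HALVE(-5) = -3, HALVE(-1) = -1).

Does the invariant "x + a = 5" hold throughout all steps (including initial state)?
No, violated after step 1

The invariant is violated after step 1.

State at each step:
Initial: a=0, x=5
After step 1: a=1, x=5
After step 2: a=0, x=5
After step 3: a=0, x=5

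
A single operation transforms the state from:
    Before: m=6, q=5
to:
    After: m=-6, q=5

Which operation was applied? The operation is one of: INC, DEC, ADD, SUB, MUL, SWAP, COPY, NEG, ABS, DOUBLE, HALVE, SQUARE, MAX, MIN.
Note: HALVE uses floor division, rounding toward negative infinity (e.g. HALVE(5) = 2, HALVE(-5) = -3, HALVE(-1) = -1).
NEG(m)

Analyzing the change:
Before: m=6, q=5
After: m=-6, q=5
Variable m changed from 6 to -6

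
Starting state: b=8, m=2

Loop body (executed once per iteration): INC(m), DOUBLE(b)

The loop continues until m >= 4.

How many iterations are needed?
2

Tracing iterations:
Initial: b=8, m=2
After iteration 1: b=16, m=3
After iteration 2: b=32, m=4
m >= 4 now holds, so the loop exits after 2 iterations.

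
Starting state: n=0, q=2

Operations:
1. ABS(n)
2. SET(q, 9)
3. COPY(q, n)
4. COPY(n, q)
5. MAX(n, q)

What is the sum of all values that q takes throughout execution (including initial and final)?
13

Values of q at each step:
Initial: q = 2
After step 1: q = 2
After step 2: q = 9
After step 3: q = 0
After step 4: q = 0
After step 5: q = 0
Sum = 2 + 2 + 9 + 0 + 0 + 0 = 13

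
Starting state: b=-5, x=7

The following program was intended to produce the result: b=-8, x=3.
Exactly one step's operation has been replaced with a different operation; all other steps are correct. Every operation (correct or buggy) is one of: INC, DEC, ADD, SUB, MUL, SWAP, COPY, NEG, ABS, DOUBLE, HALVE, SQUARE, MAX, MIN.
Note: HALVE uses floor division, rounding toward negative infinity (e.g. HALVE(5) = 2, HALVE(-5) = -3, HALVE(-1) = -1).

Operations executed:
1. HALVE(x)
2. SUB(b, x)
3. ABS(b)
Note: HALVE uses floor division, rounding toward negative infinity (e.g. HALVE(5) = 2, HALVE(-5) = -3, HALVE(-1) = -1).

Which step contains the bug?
Step 3

Trace with buggy code:
Initial: b=-5, x=7
After step 1: b=-5, x=3
After step 2: b=-8, x=3
After step 3: b=8, x=3
Actual final b=8, x=3 ≠ expected b=-8, x=3.
Step 3 is the only position where a single-operation replacement can produce the expected result.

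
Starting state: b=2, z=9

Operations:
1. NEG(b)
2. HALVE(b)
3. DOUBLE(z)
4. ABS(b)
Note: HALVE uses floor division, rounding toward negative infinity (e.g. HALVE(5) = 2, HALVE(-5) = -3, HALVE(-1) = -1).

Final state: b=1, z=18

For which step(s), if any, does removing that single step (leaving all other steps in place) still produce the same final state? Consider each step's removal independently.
Step(s) 1

Testing removal of each single step:
Without step 1: final = b=1, z=18 (same)
Without step 2: final = b=2, z=18 (different)
Without step 3: final = b=1, z=9 (different)
Without step 4: final = b=-1, z=18 (different)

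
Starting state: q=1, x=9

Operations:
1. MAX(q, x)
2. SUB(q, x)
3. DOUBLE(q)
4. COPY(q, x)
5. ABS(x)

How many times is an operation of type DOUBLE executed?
1

Counting DOUBLE operations:
Step 3: DOUBLE(q) ← DOUBLE
Total: 1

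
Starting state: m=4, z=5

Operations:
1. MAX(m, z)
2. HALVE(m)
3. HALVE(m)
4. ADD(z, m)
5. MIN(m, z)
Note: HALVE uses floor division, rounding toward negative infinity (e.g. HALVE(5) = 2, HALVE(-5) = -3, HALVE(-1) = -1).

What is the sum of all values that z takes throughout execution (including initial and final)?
32

Values of z at each step:
Initial: z = 5
After step 1: z = 5
After step 2: z = 5
After step 3: z = 5
After step 4: z = 6
After step 5: z = 6
Sum = 5 + 5 + 5 + 5 + 6 + 6 = 32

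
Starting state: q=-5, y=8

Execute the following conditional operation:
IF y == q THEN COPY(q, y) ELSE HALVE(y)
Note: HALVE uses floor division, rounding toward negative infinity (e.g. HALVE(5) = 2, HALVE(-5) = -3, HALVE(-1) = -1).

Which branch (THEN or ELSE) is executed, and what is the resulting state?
Branch: ELSE, Final state: q=-5, y=4

Evaluating condition: y == q
y = 8, q = -5
Condition is False, so ELSE branch executes
After HALVE(y): q=-5, y=4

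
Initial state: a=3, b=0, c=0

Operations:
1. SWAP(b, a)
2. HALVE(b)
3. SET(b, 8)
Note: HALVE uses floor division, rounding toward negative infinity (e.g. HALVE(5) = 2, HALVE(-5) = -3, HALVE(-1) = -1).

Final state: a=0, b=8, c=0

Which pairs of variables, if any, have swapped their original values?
None

Comparing initial and final values:
c: 0 → 0
a: 3 → 0
b: 0 → 8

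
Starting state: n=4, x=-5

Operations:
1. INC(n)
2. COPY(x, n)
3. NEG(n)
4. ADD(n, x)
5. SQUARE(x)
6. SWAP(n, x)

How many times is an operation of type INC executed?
1

Counting INC operations:
Step 1: INC(n) ← INC
Total: 1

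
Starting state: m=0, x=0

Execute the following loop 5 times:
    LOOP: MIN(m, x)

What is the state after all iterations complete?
m=0, x=0

Iteration trace:
Start: m=0, x=0
After iteration 1: m=0, x=0
After iteration 2: m=0, x=0
After iteration 3: m=0, x=0
After iteration 4: m=0, x=0
After iteration 5: m=0, x=0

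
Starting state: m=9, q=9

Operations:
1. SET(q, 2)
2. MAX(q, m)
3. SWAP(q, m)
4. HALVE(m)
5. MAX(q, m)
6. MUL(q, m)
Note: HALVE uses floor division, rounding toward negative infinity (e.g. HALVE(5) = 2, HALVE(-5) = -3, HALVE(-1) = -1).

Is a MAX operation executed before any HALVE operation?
Yes

First MAX: step 2
First HALVE: step 4
Since 2 < 4, MAX comes first.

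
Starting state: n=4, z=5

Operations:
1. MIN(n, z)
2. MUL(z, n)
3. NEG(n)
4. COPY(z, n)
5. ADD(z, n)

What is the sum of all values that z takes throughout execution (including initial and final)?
38

Values of z at each step:
Initial: z = 5
After step 1: z = 5
After step 2: z = 20
After step 3: z = 20
After step 4: z = -4
After step 5: z = -8
Sum = 5 + 5 + 20 + 20 + -4 + -8 = 38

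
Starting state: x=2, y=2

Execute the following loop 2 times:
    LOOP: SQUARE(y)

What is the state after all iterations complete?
x=2, y=16

Iteration trace:
Start: x=2, y=2
After iteration 1: x=2, y=4
After iteration 2: x=2, y=16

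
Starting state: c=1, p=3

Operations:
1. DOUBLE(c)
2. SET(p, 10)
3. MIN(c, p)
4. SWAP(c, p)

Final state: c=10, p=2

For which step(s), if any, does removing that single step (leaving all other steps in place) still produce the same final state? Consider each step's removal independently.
Step(s) 3

Testing removal of each single step:
Without step 1: final = c=10, p=1 (different)
Without step 2: final = c=3, p=2 (different)
Without step 3: final = c=10, p=2 (same)
Without step 4: final = c=2, p=10 (different)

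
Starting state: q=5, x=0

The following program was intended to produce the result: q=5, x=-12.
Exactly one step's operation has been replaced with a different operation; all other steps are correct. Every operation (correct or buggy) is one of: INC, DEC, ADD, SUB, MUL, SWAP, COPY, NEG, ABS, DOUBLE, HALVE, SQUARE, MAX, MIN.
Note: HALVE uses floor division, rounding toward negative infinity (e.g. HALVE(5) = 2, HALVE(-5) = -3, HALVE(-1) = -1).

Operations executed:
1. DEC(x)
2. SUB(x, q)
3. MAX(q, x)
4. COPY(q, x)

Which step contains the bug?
Step 4

Trace with buggy code:
Initial: q=5, x=0
After step 1: q=5, x=-1
After step 2: q=5, x=-6
After step 3: q=5, x=-6
After step 4: q=-6, x=-6
Actual final q=-6, x=-6 ≠ expected q=5, x=-12.
Step 4 is the only position where a single-operation replacement can produce the expected result.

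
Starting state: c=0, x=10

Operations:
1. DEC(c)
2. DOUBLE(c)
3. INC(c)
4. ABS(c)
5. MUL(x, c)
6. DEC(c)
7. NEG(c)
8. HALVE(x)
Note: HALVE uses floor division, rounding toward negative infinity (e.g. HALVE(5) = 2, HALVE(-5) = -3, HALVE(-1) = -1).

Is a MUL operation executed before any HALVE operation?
Yes

First MUL: step 5
First HALVE: step 8
Since 5 < 8, MUL comes first.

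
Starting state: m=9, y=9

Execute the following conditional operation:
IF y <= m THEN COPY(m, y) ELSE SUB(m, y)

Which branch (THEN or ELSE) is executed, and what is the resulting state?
Branch: THEN, Final state: m=9, y=9

Evaluating condition: y <= m
y = 9, m = 9
Condition is True, so THEN branch executes
After COPY(m, y): m=9, y=9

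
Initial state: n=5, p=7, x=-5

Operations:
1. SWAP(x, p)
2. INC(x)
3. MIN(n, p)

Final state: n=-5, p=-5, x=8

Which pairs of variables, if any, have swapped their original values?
None

Comparing initial and final values:
n: 5 → -5
x: -5 → 8
p: 7 → -5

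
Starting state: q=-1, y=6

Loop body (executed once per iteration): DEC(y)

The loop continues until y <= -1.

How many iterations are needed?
7

Tracing iterations:
Initial: q=-1, y=6
After iteration 1: q=-1, y=5
After iteration 2: q=-1, y=4
After iteration 3: q=-1, y=3
After iteration 4: q=-1, y=2
After iteration 5: q=-1, y=1
After iteration 6: q=-1, y=0
After iteration 7: q=-1, y=-1
y <= -1 now holds, so the loop exits after 7 iterations.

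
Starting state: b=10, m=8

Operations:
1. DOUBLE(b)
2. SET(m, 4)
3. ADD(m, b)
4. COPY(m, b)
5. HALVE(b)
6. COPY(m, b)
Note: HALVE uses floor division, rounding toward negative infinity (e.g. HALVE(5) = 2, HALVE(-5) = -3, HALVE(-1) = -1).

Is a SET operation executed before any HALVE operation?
Yes

First SET: step 2
First HALVE: step 5
Since 2 < 5, SET comes first.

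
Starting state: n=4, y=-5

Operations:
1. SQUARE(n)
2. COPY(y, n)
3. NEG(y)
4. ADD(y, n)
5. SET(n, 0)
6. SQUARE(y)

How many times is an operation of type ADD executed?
1

Counting ADD operations:
Step 4: ADD(y, n) ← ADD
Total: 1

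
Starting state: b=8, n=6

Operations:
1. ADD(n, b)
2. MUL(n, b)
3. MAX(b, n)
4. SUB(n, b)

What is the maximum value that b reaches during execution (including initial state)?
112

Values of b at each step:
Initial: b = 8
After step 1: b = 8
After step 2: b = 8
After step 3: b = 112 ← maximum
After step 4: b = 112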